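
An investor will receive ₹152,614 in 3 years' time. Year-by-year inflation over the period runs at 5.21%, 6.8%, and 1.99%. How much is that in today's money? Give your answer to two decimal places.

₹133,170.65

Price-level factor over 3 years: 1.0521 × 1.068 × 1.0199 ≈ 1.1460032917.
Purchasing power today: ₹152,614 divided by that factor.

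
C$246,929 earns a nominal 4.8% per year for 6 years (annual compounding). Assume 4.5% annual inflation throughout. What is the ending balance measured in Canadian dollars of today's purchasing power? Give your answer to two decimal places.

C$251,212.97

Nominal value at maturity: C$246,929 × (1 + 4.8%)^6 ≈ C$327,144.63.
Price-level factor over 6 years: (1 + 4.5%)^6 ≈ 1.3022601248.
The maturity value deflated by that factor is the answer in today's purchasing power.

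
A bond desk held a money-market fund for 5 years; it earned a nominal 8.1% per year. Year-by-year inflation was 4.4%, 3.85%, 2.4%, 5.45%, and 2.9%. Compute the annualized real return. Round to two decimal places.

4.15%

Cumulative inflation factor: 1.044 × 1.0385 × 1.024 × 1.0545 × 1.029 ≈ 1.20467.
Nominal growth factor: 1.47614. Real growth factor = 1.47614 / 1.20467 ≈ 1.22535.
Annualized: 1.22535^(1/5) − 1 ≈ 0.04148.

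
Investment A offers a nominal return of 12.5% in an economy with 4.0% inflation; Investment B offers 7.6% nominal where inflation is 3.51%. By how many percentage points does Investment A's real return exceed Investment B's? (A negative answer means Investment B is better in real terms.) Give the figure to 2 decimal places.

4.22

Investment A real return: 1.125/1.040 − 1 = 8.173%.
Investment B real return: 1.076/1.0351 − 1 = 3.951%.
Difference: 8.173 − 3.951 = 4.222 pp.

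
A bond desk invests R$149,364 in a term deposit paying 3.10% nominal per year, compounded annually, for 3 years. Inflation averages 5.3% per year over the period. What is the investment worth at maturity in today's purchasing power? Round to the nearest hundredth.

Nominal value at maturity: R$149,364 × (1 + 3.10%)^3 ≈ R$163,689.92.
Price-level factor over 3 years: (1 + 5.3%)^3 = 1.167575877.
Dividing the nominal maturity value by the price-level factor gives the value in today's money.

R$140,196.39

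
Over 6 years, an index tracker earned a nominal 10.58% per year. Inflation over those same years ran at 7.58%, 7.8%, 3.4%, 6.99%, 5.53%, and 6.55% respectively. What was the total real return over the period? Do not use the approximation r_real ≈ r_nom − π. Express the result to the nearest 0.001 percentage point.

26.741%

Cumulative inflation factor: 1.0758 × 1.078 × 1.034 × 1.0699 × 1.0553 × 1.0655 ≈ 1.44259.
Nominal growth factor: 1.82835. Real growth factor = 1.82835 / 1.44259 ≈ 1.26741.
Total real return ≈ 26.7407%.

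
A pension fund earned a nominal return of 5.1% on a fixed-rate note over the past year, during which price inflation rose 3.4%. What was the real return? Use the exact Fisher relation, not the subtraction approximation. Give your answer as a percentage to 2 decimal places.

Real return via the Fisher equation: (1 + 5.1%)/(1 + 3.4%) − 1 = 1.051/1.034 − 1 ≈ 0.01644.

1.64%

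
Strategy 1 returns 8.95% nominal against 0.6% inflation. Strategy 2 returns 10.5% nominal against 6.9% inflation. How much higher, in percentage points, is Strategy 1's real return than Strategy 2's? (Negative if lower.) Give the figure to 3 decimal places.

Strategy 1 real return: 1.0895/1.006 − 1 = 8.3002%.
Strategy 2 real return: 1.105/1.069 − 1 = 3.3676%.
Difference: 8.3002 − 3.3676 = 4.9326 pp.

4.933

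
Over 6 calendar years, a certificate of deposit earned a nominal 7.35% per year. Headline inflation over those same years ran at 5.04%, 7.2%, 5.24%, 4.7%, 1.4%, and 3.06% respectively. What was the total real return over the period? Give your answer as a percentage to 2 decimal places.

Cumulative inflation factor: 1.0504 × 1.072 × 1.0524 × 1.047 × 1.014 × 1.0306 ≈ 1.29660.
Nominal growth factor: 1.53043. Real growth factor = 1.53043 / 1.29660 ≈ 1.18034.
Total real return ≈ 18.0340%.

18.03%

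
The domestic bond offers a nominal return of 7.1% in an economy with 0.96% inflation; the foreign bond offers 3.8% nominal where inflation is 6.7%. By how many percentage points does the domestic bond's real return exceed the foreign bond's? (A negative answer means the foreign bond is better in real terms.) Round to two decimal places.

8.80

The domestic bond real return: 1.071/1.0096 − 1 = 6.082%.
The foreign bond real return: 1.038/1.067 − 1 = -2.718%.
Difference: 6.082 − (-2.718) = 8.800 pp.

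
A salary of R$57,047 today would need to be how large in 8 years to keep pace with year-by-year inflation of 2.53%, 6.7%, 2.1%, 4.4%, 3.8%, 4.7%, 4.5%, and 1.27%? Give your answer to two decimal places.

R$76,509.54

Cumulative price-level factor: 1.0253 × 1.067 × 1.021 × 1.044 × 1.038 × 1.047 × 1.045 × 1.0127 ≈ 1.3411666735.
Multiplying R$57,047 by the price-level factor gives the future nominal sum.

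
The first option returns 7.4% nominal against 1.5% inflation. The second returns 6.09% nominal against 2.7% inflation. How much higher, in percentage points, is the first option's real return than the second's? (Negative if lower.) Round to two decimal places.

The first option real return: 1.074/1.015 − 1 = 5.813%.
The second real return: 1.0609/1.027 − 1 = 3.301%.
Difference: 5.813 − 3.301 = 2.512 pp.

2.51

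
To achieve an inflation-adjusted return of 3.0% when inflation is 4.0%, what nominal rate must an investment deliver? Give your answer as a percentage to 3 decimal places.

7.120%

By the Fisher equation, 1 + r_nom = (1 + 3.0%)(1 + 4.0%) = 1.030 × 1.040 = 1.0712.
So r_nom = 7.12%.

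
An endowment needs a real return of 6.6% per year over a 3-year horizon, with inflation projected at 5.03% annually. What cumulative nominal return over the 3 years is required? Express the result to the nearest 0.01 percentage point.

40.35%

Required annual nominal rate: (1+6.6%)(1+5.03%) − 1 = 11.96198%.
Cumulative over 3 years: (1 + 0.1196198)^3 − 1 ≈ 0.40350.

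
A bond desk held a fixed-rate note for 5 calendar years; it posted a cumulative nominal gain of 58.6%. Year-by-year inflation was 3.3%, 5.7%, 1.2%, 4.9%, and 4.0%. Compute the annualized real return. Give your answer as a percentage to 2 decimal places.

5.64%

Cumulative inflation factor: 1.033 × 1.057 × 1.012 × 1.049 × 1.040 ≈ 1.20549.
Nominal growth factor: 1.58600. Real growth factor = 1.58600 / 1.20549 ≈ 1.31564.
Annualized: 1.31564^(1/5) − 1 ≈ 0.05640.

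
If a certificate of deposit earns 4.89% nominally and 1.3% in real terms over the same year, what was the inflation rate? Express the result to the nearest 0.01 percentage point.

3.54%

From (1+r_nom) = (1+r_real)(1+π), we get 1+π = (1 + 4.89%)/(1 + 1.3%) = 1.0489/1.013 ≈ 1.03544.
So π ≈ 3.5439%.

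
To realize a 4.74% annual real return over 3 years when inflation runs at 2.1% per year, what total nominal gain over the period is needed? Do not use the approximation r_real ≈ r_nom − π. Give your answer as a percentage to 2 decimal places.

22.30%

Required annual nominal rate: (1+4.74%)(1+2.1%) − 1 = 6.93954%.
Cumulative over 3 years: (1 + 0.0693954)^3 − 1 ≈ 0.22297.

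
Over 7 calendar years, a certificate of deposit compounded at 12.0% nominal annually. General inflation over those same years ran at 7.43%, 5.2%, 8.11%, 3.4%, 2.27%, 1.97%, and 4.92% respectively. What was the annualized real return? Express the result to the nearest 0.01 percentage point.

6.94%

Cumulative inflation factor: 1.0743 × 1.052 × 1.0811 × 1.034 × 1.0227 × 1.0197 × 1.0492 ≈ 1.38231.
Nominal growth factor: 2.21068. Real growth factor = 2.21068 / 1.38231 ≈ 1.59926.
Annualized: 1.59926^(1/7) − 1 ≈ 0.06938.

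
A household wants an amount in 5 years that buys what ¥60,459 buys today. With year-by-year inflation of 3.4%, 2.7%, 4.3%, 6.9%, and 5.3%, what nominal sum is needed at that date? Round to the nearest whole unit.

Cumulative price-level factor: 1.034 × 1.027 × 1.043 × 1.069 × 1.053 ≈ 1.2467557136.
The nominal amount required is ¥60,459 scaled up by that factor.

¥75,378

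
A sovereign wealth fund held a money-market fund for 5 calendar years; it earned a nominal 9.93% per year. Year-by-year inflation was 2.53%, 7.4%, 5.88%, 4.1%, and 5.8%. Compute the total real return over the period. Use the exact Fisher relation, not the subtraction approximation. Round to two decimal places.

Cumulative inflation factor: 1.0253 × 1.074 × 1.0588 × 1.041 × 1.058 ≈ 1.28412.
Nominal growth factor: 1.60539. Real growth factor = 1.60539 / 1.28412 ≈ 1.25019.
Total real return ≈ 25.0189%.

25.02%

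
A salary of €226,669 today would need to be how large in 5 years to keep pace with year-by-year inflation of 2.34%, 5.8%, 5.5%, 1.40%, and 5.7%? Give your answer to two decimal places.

Cumulative price-level factor: 1.0234 × 1.058 × 1.055 × 1.0140 × 1.057 ≈ 1.2243243365.
The nominal amount required is €226,669 scaled up by that factor.

€277,516.37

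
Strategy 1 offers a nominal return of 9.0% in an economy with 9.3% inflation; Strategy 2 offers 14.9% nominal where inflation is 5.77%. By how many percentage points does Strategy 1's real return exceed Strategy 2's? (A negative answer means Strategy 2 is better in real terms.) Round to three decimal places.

-8.906

Strategy 1 real return: 1.090/1.093 − 1 = -0.2745%.
Strategy 2 real return: 1.149/1.0577 − 1 = 8.6319%.
Difference: -0.2745 − 8.6319 = -8.9064 pp.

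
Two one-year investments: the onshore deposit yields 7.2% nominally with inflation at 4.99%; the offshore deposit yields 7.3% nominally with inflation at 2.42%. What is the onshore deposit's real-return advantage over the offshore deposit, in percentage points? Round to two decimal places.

-2.66

The onshore deposit real return: 1.072/1.0499 − 1 = 2.105%.
The offshore deposit real return: 1.073/1.0242 − 1 = 4.765%.
Difference: 2.105 − 4.765 = -2.660 pp.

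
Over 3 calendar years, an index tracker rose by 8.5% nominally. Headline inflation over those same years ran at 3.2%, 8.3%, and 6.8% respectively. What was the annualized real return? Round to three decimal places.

Cumulative inflation factor: 1.032 × 1.083 × 1.068 ≈ 1.19366.
Nominal growth factor: 1.08500. Real growth factor = 1.08500 / 1.19366 ≈ 0.90897.
Annualized: 0.90897^(1/3) − 1 ≈ -0.03131.

-3.131%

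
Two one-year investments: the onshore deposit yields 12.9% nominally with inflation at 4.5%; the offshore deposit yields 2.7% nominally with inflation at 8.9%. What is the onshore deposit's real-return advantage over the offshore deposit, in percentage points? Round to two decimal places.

13.73

The onshore deposit real return: 1.129/1.045 − 1 = 8.038%.
The offshore deposit real return: 1.027/1.089 − 1 = -5.693%.
Difference: 8.038 − (-5.693) = 13.731 pp.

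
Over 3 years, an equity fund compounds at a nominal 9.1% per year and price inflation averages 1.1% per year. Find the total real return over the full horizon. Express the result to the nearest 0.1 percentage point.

25.7%

The annual real rate is (1+9.1%)/(1+1.1%) − 1 = 7.9130%.
Compounded over 3 years: (1 + 0.079130)^3 − 1 ≈ 0.25667.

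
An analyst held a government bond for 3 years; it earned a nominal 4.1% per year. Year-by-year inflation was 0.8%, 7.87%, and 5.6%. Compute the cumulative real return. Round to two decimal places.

Cumulative inflation factor: 1.008 × 1.0787 × 1.056 ≈ 1.14822.
Nominal growth factor: 1.12811. Real growth factor = 1.12811 / 1.14822 ≈ 0.98249.
Total real return ≈ -1.7512%.

-1.75%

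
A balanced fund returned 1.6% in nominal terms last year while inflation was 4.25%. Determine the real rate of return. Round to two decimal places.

Real return via the Fisher equation: (1 + 1.6%)/(1 + 4.25%) − 1 = 1.016/1.0425 − 1 ≈ -0.02542.

-2.54%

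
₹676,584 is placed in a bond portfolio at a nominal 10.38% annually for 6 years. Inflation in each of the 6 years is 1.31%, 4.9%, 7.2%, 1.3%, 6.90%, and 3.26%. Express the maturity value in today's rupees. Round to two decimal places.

Nominal value at maturity: ₹676,584 × (1 + 10.38%)^6 ≈ ₹1,223,669.29.
Price-level factor over 6 years: 1.0131 × 1.049 × 1.072 × 1.013 × 1.0690 × 1.0326 ≈ 1.2739191326.
Dividing the nominal maturity value by the price-level factor gives the value in today's money.

₹960,554.92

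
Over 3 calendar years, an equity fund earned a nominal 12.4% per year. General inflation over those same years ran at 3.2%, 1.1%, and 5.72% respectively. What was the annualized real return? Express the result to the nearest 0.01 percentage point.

8.79%

Cumulative inflation factor: 1.032 × 1.011 × 1.0572 ≈ 1.10303.
Nominal growth factor: 1.42003. Real growth factor = 1.42003 / 1.10303 ≈ 1.28739.
Annualized: 1.28739^(1/3) − 1 ≈ 0.08785.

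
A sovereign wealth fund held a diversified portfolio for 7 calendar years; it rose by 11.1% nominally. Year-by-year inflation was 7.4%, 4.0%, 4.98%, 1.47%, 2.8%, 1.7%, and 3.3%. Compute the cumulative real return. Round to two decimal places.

-13.54%

Cumulative inflation factor: 1.074 × 1.040 × 1.0498 × 1.0147 × 1.028 × 1.017 × 1.033 ≈ 1.28498.
Nominal growth factor: 1.11100. Real growth factor = 1.11100 / 1.28498 ≈ 0.86461.
Total real return ≈ -13.5395%.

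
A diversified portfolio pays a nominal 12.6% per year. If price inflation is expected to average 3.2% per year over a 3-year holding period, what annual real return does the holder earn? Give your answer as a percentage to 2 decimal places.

9.11%

With constant rates the annual real return is the same each year: (1+12.6%)/(1+3.2%) − 1 = 0.09109.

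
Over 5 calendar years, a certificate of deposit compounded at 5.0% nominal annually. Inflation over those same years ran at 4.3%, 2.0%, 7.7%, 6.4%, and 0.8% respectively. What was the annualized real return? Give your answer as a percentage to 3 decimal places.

0.760%

Cumulative inflation factor: 1.043 × 1.020 × 1.077 × 1.064 × 1.008 ≈ 1.22886.
Nominal growth factor: 1.27628. Real growth factor = 1.27628 / 1.22886 ≈ 1.03859.
Annualized: 1.03859^(1/5) − 1 ≈ 0.00760.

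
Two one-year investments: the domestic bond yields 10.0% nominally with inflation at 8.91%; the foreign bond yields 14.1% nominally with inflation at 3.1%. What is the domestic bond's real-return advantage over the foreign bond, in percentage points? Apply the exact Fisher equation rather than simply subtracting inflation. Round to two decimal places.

-9.67

The domestic bond real return: 1.100/1.0891 − 1 = 1.001%.
The foreign bond real return: 1.141/1.031 − 1 = 10.669%.
Difference: 1.001 − 10.669 = -9.668 pp.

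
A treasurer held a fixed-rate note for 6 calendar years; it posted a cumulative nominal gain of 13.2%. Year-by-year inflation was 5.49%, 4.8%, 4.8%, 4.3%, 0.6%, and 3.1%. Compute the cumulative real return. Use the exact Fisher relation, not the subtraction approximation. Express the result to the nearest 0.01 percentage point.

-9.68%

Cumulative inflation factor: 1.0549 × 1.048 × 1.048 × 1.043 × 1.006 × 1.031 ≈ 1.25336.
Nominal growth factor: 1.13200. Real growth factor = 1.13200 / 1.25336 ≈ 0.90317.
Total real return ≈ -9.6826%.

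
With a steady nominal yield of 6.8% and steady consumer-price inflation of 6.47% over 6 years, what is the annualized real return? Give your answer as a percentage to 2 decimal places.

With constant rates the annual real return is the same each year: (1+6.8%)/(1+6.47%) − 1 = 0.00310.

0.31%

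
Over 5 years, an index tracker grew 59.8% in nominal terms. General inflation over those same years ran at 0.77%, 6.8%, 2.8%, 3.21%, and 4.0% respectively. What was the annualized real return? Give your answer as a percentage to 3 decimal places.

6.117%

Cumulative inflation factor: 1.0077 × 1.068 × 1.028 × 1.0321 × 1.040 ≈ 1.18755.
Nominal growth factor: 1.59800. Real growth factor = 1.59800 / 1.18755 ≈ 1.34563.
Annualized: 1.34563^(1/5) − 1 ≈ 0.06117.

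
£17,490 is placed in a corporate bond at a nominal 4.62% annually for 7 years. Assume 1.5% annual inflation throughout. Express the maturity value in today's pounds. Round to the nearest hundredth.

Nominal value at maturity: £17,490 × (1 + 4.62%)^7 ≈ £23,993.46.
Price-level factor over 7 years: (1 + 1.5%)^7 ≈ 1.1098449129.
The maturity value deflated by that factor is the answer in today's purchasing power.

£21,618.75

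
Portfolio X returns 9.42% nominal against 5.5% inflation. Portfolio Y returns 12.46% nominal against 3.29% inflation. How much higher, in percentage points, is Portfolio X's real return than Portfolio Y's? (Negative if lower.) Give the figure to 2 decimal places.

Portfolio X real return: 1.0942/1.055 − 1 = 3.716%.
Portfolio Y real return: 1.1246/1.0329 − 1 = 8.878%.
Difference: 3.716 − 8.878 = -5.162 pp.

-5.16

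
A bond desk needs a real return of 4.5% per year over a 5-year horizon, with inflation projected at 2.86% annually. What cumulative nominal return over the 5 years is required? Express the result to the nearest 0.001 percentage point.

Required annual nominal rate: (1+4.5%)(1+2.86%) − 1 = 7.4887%.
Cumulative over 5 years: (1 + 0.074887)^5 − 1 ≈ 0.43487.

43.487%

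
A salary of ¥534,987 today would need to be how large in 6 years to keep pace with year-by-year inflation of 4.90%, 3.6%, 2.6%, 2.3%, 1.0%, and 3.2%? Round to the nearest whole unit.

¥636,067

Cumulative price-level factor: 1.0490 × 1.036 × 1.026 × 1.023 × 1.010 × 1.032 ≈ 1.1889382773.
The nominal amount required is ¥534,987 scaled up by that factor.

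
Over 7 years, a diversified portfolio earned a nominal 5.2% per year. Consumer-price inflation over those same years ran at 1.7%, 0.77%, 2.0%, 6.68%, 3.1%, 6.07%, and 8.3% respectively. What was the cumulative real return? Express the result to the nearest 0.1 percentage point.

Cumulative inflation factor: 1.017 × 1.0077 × 1.020 × 1.0668 × 1.031 × 1.0607 × 1.083 ≈ 1.32073.
Nominal growth factor: 1.42597. Real growth factor = 1.42597 / 1.32073 ≈ 1.07968.
Total real return ≈ 7.9680%.

8.0%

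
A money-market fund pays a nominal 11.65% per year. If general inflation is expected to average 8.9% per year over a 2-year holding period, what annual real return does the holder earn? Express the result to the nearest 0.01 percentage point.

2.53%

With constant rates the annual real return is the same each year: (1+11.65%)/(1+8.9%) − 1 = 0.02525.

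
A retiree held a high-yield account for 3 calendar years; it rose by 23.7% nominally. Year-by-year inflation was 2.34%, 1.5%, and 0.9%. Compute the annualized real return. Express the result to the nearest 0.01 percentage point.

Cumulative inflation factor: 1.0234 × 1.015 × 1.009 ≈ 1.04810.
Nominal growth factor: 1.23700. Real growth factor = 1.23700 / 1.04810 ≈ 1.18023.
Annualized: 1.18023^(1/3) − 1 ≈ 0.05679.

5.68%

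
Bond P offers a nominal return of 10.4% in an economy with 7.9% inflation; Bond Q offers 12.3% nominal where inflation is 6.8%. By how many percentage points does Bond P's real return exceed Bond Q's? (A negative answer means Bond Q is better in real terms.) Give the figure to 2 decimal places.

-2.83

Bond P real return: 1.104/1.079 − 1 = 2.317%.
Bond Q real return: 1.123/1.068 − 1 = 5.150%.
Difference: 2.317 − 5.150 = -2.833 pp.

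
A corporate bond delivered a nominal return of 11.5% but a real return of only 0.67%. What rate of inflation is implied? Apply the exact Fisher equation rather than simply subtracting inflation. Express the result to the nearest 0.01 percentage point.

10.76%

From (1+r_nom) = (1+r_real)(1+π), we get 1+π = (1 + 11.5%)/(1 + 0.67%) = 1.115/1.0067 ≈ 1.10758.
So π ≈ 10.7579%.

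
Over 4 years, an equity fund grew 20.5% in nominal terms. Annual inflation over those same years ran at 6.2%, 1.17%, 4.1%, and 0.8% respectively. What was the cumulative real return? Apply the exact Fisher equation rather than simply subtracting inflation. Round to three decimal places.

Cumulative inflation factor: 1.062 × 1.0117 × 1.041 × 1.008 ≈ 1.12742.
Nominal growth factor: 1.20500. Real growth factor = 1.20500 / 1.12742 ≈ 1.06881.
Total real return ≈ 6.8808%.

6.881%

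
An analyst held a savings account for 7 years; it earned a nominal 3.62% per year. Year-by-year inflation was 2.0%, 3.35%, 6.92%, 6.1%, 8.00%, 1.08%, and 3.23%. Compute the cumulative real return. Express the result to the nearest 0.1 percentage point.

Cumulative inflation factor: 1.020 × 1.0335 × 1.0692 × 1.061 × 1.0800 × 1.0108 × 1.0323 ≈ 1.34766.
Nominal growth factor: 1.28264. Real growth factor = 1.28264 / 1.34766 ≈ 0.95176.
Total real return ≈ -4.8245%.

-4.8%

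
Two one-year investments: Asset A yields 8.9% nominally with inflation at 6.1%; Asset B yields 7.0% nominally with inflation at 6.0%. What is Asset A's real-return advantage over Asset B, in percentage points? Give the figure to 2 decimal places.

Asset A real return: 1.089/1.061 − 1 = 2.639%.
Asset B real return: 1.070/1.060 − 1 = 0.943%.
Difference: 2.639 − 0.943 = 1.696 pp.

1.70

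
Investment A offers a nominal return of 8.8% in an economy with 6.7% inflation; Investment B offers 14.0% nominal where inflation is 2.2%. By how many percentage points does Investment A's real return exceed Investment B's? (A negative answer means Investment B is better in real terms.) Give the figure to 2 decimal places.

-9.58

Investment A real return: 1.088/1.067 − 1 = 1.968%.
Investment B real return: 1.140/1.022 − 1 = 11.546%.
Difference: 1.968 − 11.546 = -9.578 pp.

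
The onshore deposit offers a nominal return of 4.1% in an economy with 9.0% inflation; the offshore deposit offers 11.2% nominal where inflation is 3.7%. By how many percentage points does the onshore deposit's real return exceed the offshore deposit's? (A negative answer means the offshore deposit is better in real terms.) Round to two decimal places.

-11.73

The onshore deposit real return: 1.041/1.090 − 1 = -4.495%.
The offshore deposit real return: 1.112/1.037 − 1 = 7.232%.
Difference: -4.495 − 7.232 = -11.727 pp.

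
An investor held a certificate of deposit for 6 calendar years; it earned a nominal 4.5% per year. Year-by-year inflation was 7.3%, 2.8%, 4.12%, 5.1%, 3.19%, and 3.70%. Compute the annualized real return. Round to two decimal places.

0.14%

Cumulative inflation factor: 1.073 × 1.028 × 1.0412 × 1.051 × 1.0319 × 1.0370 ≈ 1.29165.
Nominal growth factor: 1.30226. Real growth factor = 1.30226 / 1.29165 ≈ 1.00821.
Annualized: 1.00821^(1/6) − 1 ≈ 0.00136.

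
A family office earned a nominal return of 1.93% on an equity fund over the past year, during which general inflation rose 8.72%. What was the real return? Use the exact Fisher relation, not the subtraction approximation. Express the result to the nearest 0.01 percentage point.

Real return via the Fisher equation: (1 + 1.93%)/(1 + 8.72%) − 1 = 1.0193/1.0872 − 1 ≈ -0.06245.

-6.25%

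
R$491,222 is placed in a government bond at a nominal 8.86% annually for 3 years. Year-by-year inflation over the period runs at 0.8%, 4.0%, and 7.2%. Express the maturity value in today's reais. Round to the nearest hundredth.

Nominal value at maturity: R$491,222 × (1 + 8.86%)^3 ≈ R$633,698.67.
Price-level factor over 3 years: 1.008 × 1.040 × 1.072 = 1.12379904.
Dividing the nominal maturity value by the price-level factor gives the value in today's money.

R$563,889.67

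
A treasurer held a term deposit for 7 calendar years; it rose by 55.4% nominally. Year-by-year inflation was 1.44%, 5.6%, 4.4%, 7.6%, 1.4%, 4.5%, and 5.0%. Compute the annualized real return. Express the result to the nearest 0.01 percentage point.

Cumulative inflation factor: 1.0144 × 1.056 × 1.044 × 1.076 × 1.014 × 1.045 × 1.050 ≈ 1.33884.
Nominal growth factor: 1.55400. Real growth factor = 1.55400 / 1.33884 ≈ 1.16070.
Annualized: 1.16070^(1/7) − 1 ≈ 0.02152.

2.15%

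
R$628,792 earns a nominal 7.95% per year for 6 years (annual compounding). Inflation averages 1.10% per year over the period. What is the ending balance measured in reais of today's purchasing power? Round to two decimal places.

R$931,828.42

Nominal value at maturity: R$628,792 × (1 + 7.95%)^6 ≈ R$995,045.38.
Price-level factor over 6 years: (1 + 1.10%)^6 ≈ 1.0678418406.
Dividing the nominal maturity value by the price-level factor gives the value in today's money.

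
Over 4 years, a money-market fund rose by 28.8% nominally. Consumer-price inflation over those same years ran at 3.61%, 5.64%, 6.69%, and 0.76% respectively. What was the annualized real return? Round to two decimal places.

2.29%

Cumulative inflation factor: 1.0361 × 1.0564 × 1.0669 × 1.0076 ≈ 1.17664.
Nominal growth factor: 1.28800. Real growth factor = 1.28800 / 1.17664 ≈ 1.09465.
Annualized: 1.09465^(1/4) − 1 ≈ 0.02287.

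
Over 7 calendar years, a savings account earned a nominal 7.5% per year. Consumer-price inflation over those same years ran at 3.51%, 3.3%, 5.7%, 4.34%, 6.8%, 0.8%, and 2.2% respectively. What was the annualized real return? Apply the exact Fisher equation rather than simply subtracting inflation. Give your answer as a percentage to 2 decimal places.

3.57%

Cumulative inflation factor: 1.0351 × 1.033 × 1.057 × 1.0434 × 1.068 × 1.008 × 1.022 ≈ 1.29745.
Nominal growth factor: 1.65905. Real growth factor = 1.65905 / 1.29745 ≈ 1.27870.
Annualized: 1.27870^(1/7) − 1 ≈ 0.03574.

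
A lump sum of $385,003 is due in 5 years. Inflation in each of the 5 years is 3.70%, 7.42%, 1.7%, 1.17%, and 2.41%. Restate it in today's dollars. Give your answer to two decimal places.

$328,008.53

Price-level factor over 5 years: 1.0370 × 1.0742 × 1.017 × 1.0117 × 1.0241 ≈ 1.1737591032.
Purchasing power today: $385,003 divided by that factor.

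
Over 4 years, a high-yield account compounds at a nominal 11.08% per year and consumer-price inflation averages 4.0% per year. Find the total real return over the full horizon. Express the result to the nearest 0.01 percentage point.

30.14%

The annual real rate is (1+11.08%)/(1+4.0%) − 1 = 6.8077%.
Compounded over 4 years: (1 + 0.068077)^4 − 1 ≈ 0.30140.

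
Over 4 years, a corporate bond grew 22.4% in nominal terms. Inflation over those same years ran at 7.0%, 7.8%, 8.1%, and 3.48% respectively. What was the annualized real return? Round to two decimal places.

Cumulative inflation factor: 1.070 × 1.078 × 1.081 × 1.0348 ≈ 1.29028.
Nominal growth factor: 1.22400. Real growth factor = 1.22400 / 1.29028 ≈ 0.94863.
Annualized: 0.94863^(1/4) − 1 ≈ -0.01310.

-1.31%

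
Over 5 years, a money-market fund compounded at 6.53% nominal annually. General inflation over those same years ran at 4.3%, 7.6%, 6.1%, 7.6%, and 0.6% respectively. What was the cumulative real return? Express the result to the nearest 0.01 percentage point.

6.45%

Cumulative inflation factor: 1.043 × 1.076 × 1.061 × 1.076 × 1.006 ≈ 1.28891.
Nominal growth factor: 1.37202. Real growth factor = 1.37202 / 1.28891 ≈ 1.06448.
Total real return ≈ 6.4480%.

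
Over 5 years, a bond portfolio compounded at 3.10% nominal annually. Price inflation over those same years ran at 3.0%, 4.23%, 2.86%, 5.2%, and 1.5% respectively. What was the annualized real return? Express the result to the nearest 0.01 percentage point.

Cumulative inflation factor: 1.030 × 1.0423 × 1.0286 × 1.052 × 1.015 ≈ 1.17912.
Nominal growth factor: 1.16491. Real growth factor = 1.16491 / 1.17912 ≈ 0.98795.
Annualized: 0.98795^(1/5) − 1 ≈ -0.00242.

-0.24%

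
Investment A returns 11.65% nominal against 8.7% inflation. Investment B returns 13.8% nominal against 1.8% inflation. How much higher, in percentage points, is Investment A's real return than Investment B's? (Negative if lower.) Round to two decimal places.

-9.07

Investment A real return: 1.1165/1.087 − 1 = 2.714%.
Investment B real return: 1.138/1.018 − 1 = 11.788%.
Difference: 2.714 − 11.788 = -9.074 pp.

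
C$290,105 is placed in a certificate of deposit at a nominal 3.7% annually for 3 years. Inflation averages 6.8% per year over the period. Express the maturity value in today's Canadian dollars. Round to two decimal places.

Nominal value at maturity: C$290,105 × (1 + 3.7%)^3 ≈ C$323,512.81.
Price-level factor over 3 years: (1 + 6.8%)^3 = 1.218186432.
Dividing the nominal maturity value by the price-level factor gives the value in today's money.

C$265,569.21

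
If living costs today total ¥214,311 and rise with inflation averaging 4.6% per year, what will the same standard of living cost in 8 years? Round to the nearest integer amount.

¥307,113

Cumulative price-level factor: (1+4.6%)^8 ≈ 1.4330240406.
The nominal amount required is ¥214,311 scaled up by that factor.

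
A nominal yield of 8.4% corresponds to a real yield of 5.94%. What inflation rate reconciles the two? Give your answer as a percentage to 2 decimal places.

From (1+r_nom) = (1+r_real)(1+π), we get 1+π = (1 + 8.4%)/(1 + 5.94%) = 1.084/1.0594 ≈ 1.02322.
So π ≈ 2.3221%.

2.32%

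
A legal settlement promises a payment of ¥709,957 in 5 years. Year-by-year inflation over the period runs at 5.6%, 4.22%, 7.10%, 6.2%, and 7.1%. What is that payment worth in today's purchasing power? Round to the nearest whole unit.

Price-level factor over 5 years: 1.056 × 1.0422 × 1.0710 × 1.062 × 1.071 ≈ 1.3406593625.
Purchasing power today: ¥709,957 divided by that factor.

¥529,558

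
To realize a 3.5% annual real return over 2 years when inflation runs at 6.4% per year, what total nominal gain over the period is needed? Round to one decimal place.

21.3%

Required annual nominal rate: (1+3.5%)(1+6.4%) − 1 = 10.124%.
Cumulative over 2 years: (1 + 0.10124)^2 − 1 ≈ 0.21273.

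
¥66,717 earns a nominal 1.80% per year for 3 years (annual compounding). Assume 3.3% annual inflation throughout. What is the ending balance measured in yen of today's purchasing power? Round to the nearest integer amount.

¥63,853

Nominal value at maturity: ¥66,717 × (1 + 1.80%)^3 ≈ ¥70,385.
Price-level factor over 3 years: (1 + 3.3%)^3 = 1.102302937.
Dividing the nominal maturity value by the price-level factor gives the value in today's money.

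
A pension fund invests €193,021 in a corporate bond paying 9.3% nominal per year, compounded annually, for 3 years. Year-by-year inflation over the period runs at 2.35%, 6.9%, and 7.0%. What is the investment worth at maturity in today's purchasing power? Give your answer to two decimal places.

Nominal value at maturity: €193,021 × (1 + 9.3%)^3 ≈ €252,037.43.
Price-level factor over 3 years: 1.0235 × 1.069 × 1.070 = 1.170710005.
Dividing the nominal maturity value by the price-level factor gives the value in today's money.

€215,285.96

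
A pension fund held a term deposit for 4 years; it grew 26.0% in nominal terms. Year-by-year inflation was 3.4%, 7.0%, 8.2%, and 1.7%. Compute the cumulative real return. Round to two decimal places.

3.49%

Cumulative inflation factor: 1.034 × 1.070 × 1.082 × 1.017 ≈ 1.21745.
Nominal growth factor: 1.26000. Real growth factor = 1.26000 / 1.21745 ≈ 1.03495.
Total real return ≈ 3.4947%.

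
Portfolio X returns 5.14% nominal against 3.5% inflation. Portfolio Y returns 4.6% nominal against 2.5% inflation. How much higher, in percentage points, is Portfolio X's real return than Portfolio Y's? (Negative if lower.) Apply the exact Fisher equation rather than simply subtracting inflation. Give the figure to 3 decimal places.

-0.464

Portfolio X real return: 1.0514/1.035 − 1 = 1.5845%.
Portfolio Y real return: 1.046/1.025 − 1 = 2.0488%.
Difference: 1.5845 − 2.0488 = -0.4643 pp.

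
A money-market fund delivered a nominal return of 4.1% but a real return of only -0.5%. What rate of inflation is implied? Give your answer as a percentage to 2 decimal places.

4.62%

From (1+r_nom) = (1+r_real)(1+π), we get 1+π = (1 + 4.1%)/(1 − 0.5%) = 1.041/0.995 ≈ 1.04623.
So π ≈ 4.6231%.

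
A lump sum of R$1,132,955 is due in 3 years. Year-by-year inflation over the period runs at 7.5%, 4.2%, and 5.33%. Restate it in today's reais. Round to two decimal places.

Price-level factor over 3 years: 1.075 × 1.042 × 1.0533 = 1.179853995.
Purchasing power today: R$1,132,955 divided by that factor.

R$960,250.17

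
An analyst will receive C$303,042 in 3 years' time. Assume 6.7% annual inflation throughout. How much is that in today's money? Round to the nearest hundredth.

C$249,464.97

Price-level factor over 3 years: (1 + 6.7%)^3 = 1.214767763.
Purchasing power today: C$303,042 divided by that factor.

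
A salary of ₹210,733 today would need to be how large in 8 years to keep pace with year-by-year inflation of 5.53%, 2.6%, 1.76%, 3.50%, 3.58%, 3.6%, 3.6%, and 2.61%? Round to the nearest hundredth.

Cumulative price-level factor: 1.0553 × 1.026 × 1.0176 × 1.0350 × 1.0358 × 1.036 × 1.036 × 1.0261 ≈ 1.3008458989.
The nominal amount required is ₹210,733 scaled up by that factor.

₹274,131.16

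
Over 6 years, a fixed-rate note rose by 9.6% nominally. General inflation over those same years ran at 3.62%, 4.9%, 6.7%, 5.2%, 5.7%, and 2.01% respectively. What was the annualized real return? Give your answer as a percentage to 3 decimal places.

Cumulative inflation factor: 1.0362 × 1.049 × 1.067 × 1.052 × 1.057 × 1.0201 ≈ 1.31558.
Nominal growth factor: 1.09600. Real growth factor = 1.09600 / 1.31558 ≈ 0.83309.
Annualized: 0.83309^(1/6) − 1 ≈ -0.02998.

-2.998%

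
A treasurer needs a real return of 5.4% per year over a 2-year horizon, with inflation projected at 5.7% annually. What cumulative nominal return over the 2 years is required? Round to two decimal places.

24.12%

Required annual nominal rate: (1+5.4%)(1+5.7%) − 1 = 11.4078%.
Cumulative over 2 years: (1 + 0.114078)^2 − 1 ≈ 0.24117.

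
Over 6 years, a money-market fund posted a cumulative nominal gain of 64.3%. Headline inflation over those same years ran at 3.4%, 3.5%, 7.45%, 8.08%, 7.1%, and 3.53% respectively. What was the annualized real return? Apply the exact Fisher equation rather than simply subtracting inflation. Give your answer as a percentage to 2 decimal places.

Cumulative inflation factor: 1.034 × 1.035 × 1.0745 × 1.0808 × 1.071 × 1.0353 ≈ 1.37806.
Nominal growth factor: 1.64300. Real growth factor = 1.64300 / 1.37806 ≈ 1.19226.
Annualized: 1.19226^(1/6) − 1 ≈ 0.02974.

2.97%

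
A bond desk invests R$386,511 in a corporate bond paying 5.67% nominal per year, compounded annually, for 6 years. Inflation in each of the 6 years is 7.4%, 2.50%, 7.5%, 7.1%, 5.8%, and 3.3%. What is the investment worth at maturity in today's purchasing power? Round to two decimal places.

Nominal value at maturity: R$386,511 × (1 + 5.67%)^6 ≈ R$538,111.29.
Price-level factor over 6 years: 1.074 × 1.0250 × 1.075 × 1.071 × 1.058 × 1.033 ≈ 1.3851986865.
Dividing the nominal maturity value by the price-level factor gives the value in today's money.

R$388,472.28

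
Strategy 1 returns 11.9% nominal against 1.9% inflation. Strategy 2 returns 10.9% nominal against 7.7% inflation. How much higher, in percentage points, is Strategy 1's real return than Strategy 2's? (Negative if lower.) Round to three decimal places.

6.842

Strategy 1 real return: 1.119/1.019 − 1 = 9.8135%.
Strategy 2 real return: 1.109/1.077 − 1 = 2.9712%.
Difference: 9.8135 − 2.9712 = 6.8423 pp.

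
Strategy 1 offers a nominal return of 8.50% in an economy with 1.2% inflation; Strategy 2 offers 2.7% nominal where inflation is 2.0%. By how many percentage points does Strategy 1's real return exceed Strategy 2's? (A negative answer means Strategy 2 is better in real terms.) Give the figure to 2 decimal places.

6.53

Strategy 1 real return: 1.0850/1.012 − 1 = 7.213%.
Strategy 2 real return: 1.027/1.020 − 1 = 0.686%.
Difference: 7.213 − 0.686 = 6.527 pp.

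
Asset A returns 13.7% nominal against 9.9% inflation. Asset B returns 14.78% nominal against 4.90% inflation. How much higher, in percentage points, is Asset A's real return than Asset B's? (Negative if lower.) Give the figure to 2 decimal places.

Asset A real return: 1.137/1.099 − 1 = 3.458%.
Asset B real return: 1.1478/1.0490 − 1 = 9.418%.
Difference: 3.458 − 9.418 = -5.960 pp.

-5.96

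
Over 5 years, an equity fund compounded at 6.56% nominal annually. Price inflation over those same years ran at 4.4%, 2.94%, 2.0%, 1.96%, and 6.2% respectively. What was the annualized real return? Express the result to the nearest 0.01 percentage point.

Cumulative inflation factor: 1.044 × 1.0294 × 1.020 × 1.0196 × 1.062 ≈ 1.18697.
Nominal growth factor: 1.37395. Real growth factor = 1.37395 / 1.18697 ≈ 1.15753.
Annualized: 1.15753^(1/5) − 1 ≈ 0.02969.

2.97%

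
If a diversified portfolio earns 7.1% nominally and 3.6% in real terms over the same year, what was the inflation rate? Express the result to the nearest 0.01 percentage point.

3.38%

From (1+r_nom) = (1+r_real)(1+π), we get 1+π = (1 + 7.1%)/(1 + 3.6%) = 1.071/1.036 ≈ 1.03378.
So π ≈ 3.3784%.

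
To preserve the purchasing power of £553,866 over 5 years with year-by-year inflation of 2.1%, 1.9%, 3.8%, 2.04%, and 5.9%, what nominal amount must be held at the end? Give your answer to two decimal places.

Cumulative price-level factor: 1.021 × 1.019 × 1.038 × 1.0204 × 1.059 ≈ 1.1669807432.
Multiplying £553,866 by the price-level factor gives the future nominal sum.

£646,350.96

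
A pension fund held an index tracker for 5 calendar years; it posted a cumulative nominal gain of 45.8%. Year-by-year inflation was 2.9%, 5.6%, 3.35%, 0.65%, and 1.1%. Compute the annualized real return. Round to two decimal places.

Cumulative inflation factor: 1.029 × 1.056 × 1.0335 × 1.0065 × 1.011 ≈ 1.14276.
Nominal growth factor: 1.45800. Real growth factor = 1.45800 / 1.14276 ≈ 1.27586.
Annualized: 1.27586^(1/5) − 1 ≈ 0.04993.

4.99%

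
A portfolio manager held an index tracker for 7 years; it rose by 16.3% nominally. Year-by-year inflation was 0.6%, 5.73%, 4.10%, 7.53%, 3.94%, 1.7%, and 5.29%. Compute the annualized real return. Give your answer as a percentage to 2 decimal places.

-1.85%

Cumulative inflation factor: 1.006 × 1.0573 × 1.0410 × 1.0753 × 1.0394 × 1.017 × 1.0529 ≈ 1.32516.
Nominal growth factor: 1.16300. Real growth factor = 1.16300 / 1.32516 ≈ 0.87763.
Annualized: 0.87763^(1/7) − 1 ≈ -0.01847.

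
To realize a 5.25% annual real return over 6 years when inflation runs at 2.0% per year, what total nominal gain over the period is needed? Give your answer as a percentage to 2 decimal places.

53.09%

Required annual nominal rate: (1+5.25%)(1+2.0%) − 1 = 7.355%.
Cumulative over 6 years: (1 + 0.07355)^6 − 1 ≈ 0.53085.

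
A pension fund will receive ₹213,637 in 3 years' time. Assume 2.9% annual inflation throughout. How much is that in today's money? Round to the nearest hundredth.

₹196,078.67

Price-level factor over 3 years: (1 + 2.9%)^3 = 1.089547389.
Purchasing power today: ₹213,637 divided by that factor.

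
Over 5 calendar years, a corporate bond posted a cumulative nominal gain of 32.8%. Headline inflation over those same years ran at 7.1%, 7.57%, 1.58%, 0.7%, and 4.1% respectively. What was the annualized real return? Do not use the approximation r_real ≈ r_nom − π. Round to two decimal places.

Cumulative inflation factor: 1.071 × 1.0757 × 1.0158 × 1.007 × 1.041 ≈ 1.22679.
Nominal growth factor: 1.32800. Real growth factor = 1.32800 / 1.22679 ≈ 1.08250.
Annualized: 1.08250^(1/5) − 1 ≈ 0.01598.

1.60%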